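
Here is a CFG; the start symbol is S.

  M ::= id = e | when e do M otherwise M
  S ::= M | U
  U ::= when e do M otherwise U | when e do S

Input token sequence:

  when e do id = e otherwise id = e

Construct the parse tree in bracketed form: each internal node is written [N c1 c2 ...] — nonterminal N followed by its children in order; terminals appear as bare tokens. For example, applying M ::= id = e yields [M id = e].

S
M
when e do M otherwise M
when e do id = e otherwise M
when e do id = e otherwise id = e

[S [M when e do [M id = e] otherwise [M id = e]]]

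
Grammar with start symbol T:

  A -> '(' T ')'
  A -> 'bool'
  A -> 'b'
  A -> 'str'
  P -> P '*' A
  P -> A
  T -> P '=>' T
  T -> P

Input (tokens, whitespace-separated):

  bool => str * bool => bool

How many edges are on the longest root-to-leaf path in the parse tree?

[T [P [A bool]] => [T [P [P [A str]] * [A bool]] => [T [P [A bool]]]]]

5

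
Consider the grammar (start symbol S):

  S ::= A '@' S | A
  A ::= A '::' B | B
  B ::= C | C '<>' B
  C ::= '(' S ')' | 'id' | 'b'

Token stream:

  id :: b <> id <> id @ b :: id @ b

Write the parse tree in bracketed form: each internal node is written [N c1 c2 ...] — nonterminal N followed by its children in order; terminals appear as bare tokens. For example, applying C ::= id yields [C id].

[S [A [A [B [C id]]] :: [B [C b] <> [B [C id] <> [B [C id]]]]] @ [S [A [A [B [C b]]] :: [B [C id]]] @ [S [A [B [C b]]]]]]

S
A @ S
A :: B @ S
B :: B @ S
C :: B @ S
id :: B @ S
id :: C <> B @ S
id :: b <> B @ S
id :: b <> C <> B @ S
id :: b <> id <> B @ S
id :: b <> id <> C @ S
id :: b <> id <> id @ S
id :: b <> id <> id @ A @ S
id :: b <> id <> id @ A :: B @ S
id :: b <> id <> id @ B :: B @ S
id :: b <> id <> id @ C :: B @ S
id :: b <> id <> id @ b :: B @ S
id :: b <> id <> id @ b :: C @ S
id :: b <> id <> id @ b :: id @ S
id :: b <> id <> id @ b :: id @ A
id :: b <> id <> id @ b :: id @ B
id :: b <> id <> id @ b :: id @ C
id :: b <> id <> id @ b :: id @ b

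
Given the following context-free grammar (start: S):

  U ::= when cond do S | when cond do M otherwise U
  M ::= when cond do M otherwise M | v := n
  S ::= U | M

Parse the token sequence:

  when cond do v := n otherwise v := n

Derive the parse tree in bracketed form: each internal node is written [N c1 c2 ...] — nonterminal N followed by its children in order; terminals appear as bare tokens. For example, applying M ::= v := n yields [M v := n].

[S [M when cond do [M v := n] otherwise [M v := n]]]

S
M
when cond do M otherwise M
when cond do v := n otherwise M
when cond do v := n otherwise v := n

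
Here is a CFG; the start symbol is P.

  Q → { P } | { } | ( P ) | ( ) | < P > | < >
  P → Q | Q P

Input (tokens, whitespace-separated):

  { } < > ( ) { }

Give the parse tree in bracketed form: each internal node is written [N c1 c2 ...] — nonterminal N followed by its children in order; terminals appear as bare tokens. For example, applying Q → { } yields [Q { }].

P
Q P
{ } P
{ } Q P
{ } < > P
{ } < > Q P
{ } < > ( ) P
{ } < > ( ) Q
{ } < > ( ) { }

[P [Q { }] [P [Q < >] [P [Q ( )] [P [Q { }]]]]]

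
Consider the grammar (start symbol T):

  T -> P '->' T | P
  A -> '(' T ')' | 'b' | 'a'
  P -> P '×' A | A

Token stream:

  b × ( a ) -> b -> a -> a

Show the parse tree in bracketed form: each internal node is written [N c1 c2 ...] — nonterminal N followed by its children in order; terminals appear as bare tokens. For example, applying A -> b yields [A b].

[T [P [P [A b]] × [A ( [T [P [A a]]] )]] -> [T [P [A b]] -> [T [P [A a]] -> [T [P [A a]]]]]]

T
P -> T
P × A -> T
A × A -> T
b × A -> T
b × ( T ) -> T
b × ( P ) -> T
b × ( A ) -> T
b × ( a ) -> T
b × ( a ) -> P -> T
b × ( a ) -> A -> T
b × ( a ) -> b -> T
b × ( a ) -> b -> P -> T
b × ( a ) -> b -> A -> T
b × ( a ) -> b -> a -> T
b × ( a ) -> b -> a -> P
b × ( a ) -> b -> a -> A
b × ( a ) -> b -> a -> a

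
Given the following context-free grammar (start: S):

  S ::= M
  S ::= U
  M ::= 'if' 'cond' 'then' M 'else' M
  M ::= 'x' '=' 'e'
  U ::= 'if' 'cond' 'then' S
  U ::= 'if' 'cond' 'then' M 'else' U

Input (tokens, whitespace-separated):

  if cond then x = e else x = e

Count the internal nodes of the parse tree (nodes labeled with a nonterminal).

[S [M if cond then [M x = e] else [M x = e]]]

4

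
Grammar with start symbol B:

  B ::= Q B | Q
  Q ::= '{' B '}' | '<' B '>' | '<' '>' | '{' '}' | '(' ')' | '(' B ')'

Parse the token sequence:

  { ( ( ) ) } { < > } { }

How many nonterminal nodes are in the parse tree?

[B [Q { [B [Q ( [B [Q ( )]] )]] }] [B [Q { [B [Q < >]] }] [B [Q { }]]]]

12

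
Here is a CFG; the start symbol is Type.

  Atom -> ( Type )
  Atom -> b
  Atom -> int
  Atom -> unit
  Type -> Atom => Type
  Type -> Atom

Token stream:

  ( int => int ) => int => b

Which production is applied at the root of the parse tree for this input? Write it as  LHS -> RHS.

Type -> Atom => Type

[Type [Atom ( [Type [Atom int] => [Type [Atom int]]] )] => [Type [Atom int] => [Type [Atom b]]]]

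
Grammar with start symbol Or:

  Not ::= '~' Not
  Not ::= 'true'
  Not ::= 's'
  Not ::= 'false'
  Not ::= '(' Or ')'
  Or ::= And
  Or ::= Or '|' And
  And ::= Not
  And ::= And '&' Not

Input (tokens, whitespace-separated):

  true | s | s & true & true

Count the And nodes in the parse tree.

5

[Or [Or [Or [And [Not true]]] | [And [Not s]]] | [And [And [And [Not s]] & [Not true]] & [Not true]]]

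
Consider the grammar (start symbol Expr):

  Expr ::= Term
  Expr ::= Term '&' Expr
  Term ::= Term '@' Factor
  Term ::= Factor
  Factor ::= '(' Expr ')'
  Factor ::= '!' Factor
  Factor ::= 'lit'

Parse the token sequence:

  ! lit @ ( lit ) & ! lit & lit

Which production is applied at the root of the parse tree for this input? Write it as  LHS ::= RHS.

[Expr [Term [Term [Factor ! [Factor lit]]] @ [Factor ( [Expr [Term [Factor lit]]] )]] & [Expr [Term [Factor ! [Factor lit]]] & [Expr [Term [Factor lit]]]]]

Expr ::= Term '&' Expr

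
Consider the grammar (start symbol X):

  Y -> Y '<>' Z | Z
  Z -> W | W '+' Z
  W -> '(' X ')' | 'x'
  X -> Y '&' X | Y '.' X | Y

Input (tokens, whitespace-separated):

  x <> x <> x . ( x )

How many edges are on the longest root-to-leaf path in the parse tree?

9

[X [Y [Y [Y [Z [W x]]] <> [Z [W x]]] <> [Z [W x]]] . [X [Y [Z [W ( [X [Y [Z [W x]]]] )]]]]]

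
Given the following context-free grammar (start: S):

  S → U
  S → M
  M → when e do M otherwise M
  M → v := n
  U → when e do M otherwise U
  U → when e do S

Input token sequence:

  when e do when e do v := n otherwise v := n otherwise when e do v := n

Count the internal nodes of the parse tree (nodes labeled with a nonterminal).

[S [U when e do [M when e do [M v := n] otherwise [M v := n]] otherwise [U when e do [S [M v := n]]]]]

8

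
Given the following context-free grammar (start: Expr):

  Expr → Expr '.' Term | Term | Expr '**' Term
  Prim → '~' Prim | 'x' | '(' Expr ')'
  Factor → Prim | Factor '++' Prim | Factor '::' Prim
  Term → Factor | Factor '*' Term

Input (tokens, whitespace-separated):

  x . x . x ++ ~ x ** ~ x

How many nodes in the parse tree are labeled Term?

4

[Expr [Expr [Expr [Expr [Term [Factor [Prim x]]]] . [Term [Factor [Prim x]]]] . [Term [Factor [Factor [Prim x]] ++ [Prim ~ [Prim x]]]]] ** [Term [Factor [Prim ~ [Prim x]]]]]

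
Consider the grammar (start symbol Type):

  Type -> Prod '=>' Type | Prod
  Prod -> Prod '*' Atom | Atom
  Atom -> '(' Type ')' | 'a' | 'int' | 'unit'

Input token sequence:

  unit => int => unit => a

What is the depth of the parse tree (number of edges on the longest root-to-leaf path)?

[Type [Prod [Atom unit]] => [Type [Prod [Atom int]] => [Type [Prod [Atom unit]] => [Type [Prod [Atom a]]]]]]

6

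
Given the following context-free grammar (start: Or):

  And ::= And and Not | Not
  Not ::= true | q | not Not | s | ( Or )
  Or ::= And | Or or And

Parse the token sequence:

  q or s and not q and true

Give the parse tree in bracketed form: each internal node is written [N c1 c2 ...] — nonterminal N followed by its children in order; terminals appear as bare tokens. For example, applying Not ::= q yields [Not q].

[Or [Or [And [Not q]]] or [And [And [And [Not s]] and [Not not [Not q]]] and [Not true]]]

Or
Or or And
And or And
Not or And
q or And
q or And and Not
q or And and Not and Not
q or Not and Not and Not
q or s and Not and Not
q or s and not Not and Not
q or s and not q and Not
q or s and not q and true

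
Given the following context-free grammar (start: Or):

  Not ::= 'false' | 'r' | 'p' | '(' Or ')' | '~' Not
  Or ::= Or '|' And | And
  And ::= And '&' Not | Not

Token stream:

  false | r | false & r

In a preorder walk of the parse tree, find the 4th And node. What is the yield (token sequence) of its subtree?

[Or [Or [Or [And [Not false]]] | [And [Not r]]] | [And [And [Not false]] & [Not r]]]

false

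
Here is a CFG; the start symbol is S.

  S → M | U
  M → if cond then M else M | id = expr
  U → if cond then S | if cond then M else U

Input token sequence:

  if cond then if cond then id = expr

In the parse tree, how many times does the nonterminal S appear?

3

[S [U if cond then [S [U if cond then [S [M id = expr]]]]]]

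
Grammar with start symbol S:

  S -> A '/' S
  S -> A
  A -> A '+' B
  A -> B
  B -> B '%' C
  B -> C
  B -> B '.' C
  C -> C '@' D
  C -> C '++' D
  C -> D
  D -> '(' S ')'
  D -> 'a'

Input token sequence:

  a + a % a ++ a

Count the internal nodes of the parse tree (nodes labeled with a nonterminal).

[S [A [A [B [C [D a]]]] + [B [B [C [D a]]] % [C [C [D a]] ++ [D a]]]]]

14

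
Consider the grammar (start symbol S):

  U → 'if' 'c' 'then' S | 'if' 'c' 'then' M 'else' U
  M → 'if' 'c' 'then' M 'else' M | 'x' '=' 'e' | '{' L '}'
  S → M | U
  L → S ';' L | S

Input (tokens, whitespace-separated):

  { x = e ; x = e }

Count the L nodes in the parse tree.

2

[S [M { [L [S [M x = e]] ; [L [S [M x = e]]]] }]]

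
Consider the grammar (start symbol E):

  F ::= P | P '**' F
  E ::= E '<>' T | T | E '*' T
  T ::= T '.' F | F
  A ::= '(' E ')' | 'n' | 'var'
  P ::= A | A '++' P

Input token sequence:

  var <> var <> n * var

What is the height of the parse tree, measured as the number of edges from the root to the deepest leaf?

8

[E [E [E [E [T [F [P [A var]]]]] <> [T [F [P [A var]]]]] <> [T [F [P [A n]]]]] * [T [F [P [A var]]]]]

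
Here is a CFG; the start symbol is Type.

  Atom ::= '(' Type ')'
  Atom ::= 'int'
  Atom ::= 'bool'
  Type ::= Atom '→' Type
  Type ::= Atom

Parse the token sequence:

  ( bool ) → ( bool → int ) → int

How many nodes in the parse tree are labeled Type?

[Type [Atom ( [Type [Atom bool]] )] → [Type [Atom ( [Type [Atom bool] → [Type [Atom int]]] )] → [Type [Atom int]]]]

6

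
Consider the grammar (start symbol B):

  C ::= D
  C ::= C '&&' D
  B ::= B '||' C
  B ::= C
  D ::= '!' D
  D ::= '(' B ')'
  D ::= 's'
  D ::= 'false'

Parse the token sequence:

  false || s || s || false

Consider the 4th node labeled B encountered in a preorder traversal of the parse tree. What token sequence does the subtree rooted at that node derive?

[B [B [B [B [C [D false]]] || [C [D s]]] || [C [D s]]] || [C [D false]]]

false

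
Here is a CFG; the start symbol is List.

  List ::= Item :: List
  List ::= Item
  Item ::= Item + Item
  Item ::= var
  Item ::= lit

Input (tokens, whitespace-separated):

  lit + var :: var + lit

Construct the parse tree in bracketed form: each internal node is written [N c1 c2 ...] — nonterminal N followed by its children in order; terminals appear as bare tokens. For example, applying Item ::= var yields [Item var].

[List [Item [Item lit] + [Item var]] :: [List [Item [Item var] + [Item lit]]]]

List
Item :: List
Item + Item :: List
lit + Item :: List
lit + var :: List
lit + var :: Item
lit + var :: Item + Item
lit + var :: var + Item
lit + var :: var + lit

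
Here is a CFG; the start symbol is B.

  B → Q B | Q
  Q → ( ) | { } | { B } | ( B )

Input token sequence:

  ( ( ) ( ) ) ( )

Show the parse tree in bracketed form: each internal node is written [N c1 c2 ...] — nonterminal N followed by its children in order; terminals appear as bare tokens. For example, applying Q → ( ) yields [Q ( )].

B
Q B
( B ) B
( Q B ) B
( ( ) B ) B
( ( ) Q ) B
( ( ) ( ) ) B
( ( ) ( ) ) Q
( ( ) ( ) ) ( )

[B [Q ( [B [Q ( )] [B [Q ( )]]] )] [B [Q ( )]]]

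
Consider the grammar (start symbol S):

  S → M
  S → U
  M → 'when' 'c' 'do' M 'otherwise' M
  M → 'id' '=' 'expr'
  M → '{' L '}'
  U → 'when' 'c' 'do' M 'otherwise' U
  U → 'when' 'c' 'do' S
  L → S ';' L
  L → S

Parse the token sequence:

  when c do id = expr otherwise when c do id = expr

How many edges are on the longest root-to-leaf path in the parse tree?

[S [U when c do [M id = expr] otherwise [U when c do [S [M id = expr]]]]]

5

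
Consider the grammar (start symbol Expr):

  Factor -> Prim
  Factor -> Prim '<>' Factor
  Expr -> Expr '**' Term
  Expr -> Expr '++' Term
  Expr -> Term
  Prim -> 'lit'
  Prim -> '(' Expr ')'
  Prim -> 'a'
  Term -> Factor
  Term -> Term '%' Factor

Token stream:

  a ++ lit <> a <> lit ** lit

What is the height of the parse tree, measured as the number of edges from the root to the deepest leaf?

7

[Expr [Expr [Expr [Term [Factor [Prim a]]]] ++ [Term [Factor [Prim lit] <> [Factor [Prim a] <> [Factor [Prim lit]]]]]] ** [Term [Factor [Prim lit]]]]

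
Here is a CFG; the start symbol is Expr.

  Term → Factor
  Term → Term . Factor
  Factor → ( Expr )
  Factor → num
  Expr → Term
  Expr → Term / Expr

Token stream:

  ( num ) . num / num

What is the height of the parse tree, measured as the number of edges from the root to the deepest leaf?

7

[Expr [Term [Term [Factor ( [Expr [Term [Factor num]]] )]] . [Factor num]] / [Expr [Term [Factor num]]]]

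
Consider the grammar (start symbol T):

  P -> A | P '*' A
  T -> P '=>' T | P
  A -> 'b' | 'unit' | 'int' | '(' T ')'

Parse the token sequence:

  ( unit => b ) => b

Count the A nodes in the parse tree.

[T [P [A ( [T [P [A unit]] => [T [P [A b]]]] )]] => [T [P [A b]]]]

4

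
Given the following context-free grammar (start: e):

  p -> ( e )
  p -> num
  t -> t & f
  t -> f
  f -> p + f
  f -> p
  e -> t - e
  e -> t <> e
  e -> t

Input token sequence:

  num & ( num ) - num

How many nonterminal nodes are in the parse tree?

15

[e [t [t [f [p num]]] & [f [p ( [e [t [f [p num]]]] )]]] - [e [t [f [p num]]]]]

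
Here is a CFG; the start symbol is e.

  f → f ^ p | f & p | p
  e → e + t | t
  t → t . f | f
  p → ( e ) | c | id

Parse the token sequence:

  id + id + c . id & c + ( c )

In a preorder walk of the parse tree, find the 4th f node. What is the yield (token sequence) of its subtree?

[e [e [e [e [t [f [p id]]]] + [t [f [p id]]]] + [t [t [f [p c]]] . [f [f [p id]] & [p c]]]] + [t [f [p ( [e [t [f [p c]]]] )]]]]

id & c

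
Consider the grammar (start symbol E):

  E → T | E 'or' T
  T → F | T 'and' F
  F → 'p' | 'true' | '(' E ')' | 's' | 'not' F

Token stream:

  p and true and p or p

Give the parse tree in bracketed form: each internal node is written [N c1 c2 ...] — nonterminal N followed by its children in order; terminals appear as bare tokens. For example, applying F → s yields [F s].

E
E or T
T or T
T and F or T
T and F and F or T
F and F and F or T
p and F and F or T
p and true and F or T
p and true and p or T
p and true and p or F
p and true and p or p

[E [E [T [T [T [F p]] and [F true]] and [F p]]] or [T [F p]]]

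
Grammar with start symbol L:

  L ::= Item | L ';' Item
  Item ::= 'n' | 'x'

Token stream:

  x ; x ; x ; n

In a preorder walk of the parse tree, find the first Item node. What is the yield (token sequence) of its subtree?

[L [L [L [L [Item x]] ; [Item x]] ; [Item x]] ; [Item n]]

x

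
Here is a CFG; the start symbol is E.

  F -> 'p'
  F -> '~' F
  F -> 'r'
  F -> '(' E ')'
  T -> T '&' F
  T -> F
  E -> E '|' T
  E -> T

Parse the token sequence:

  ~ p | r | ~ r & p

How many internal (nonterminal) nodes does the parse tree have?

13

[E [E [E [T [F ~ [F p]]]] | [T [F r]]] | [T [T [F ~ [F r]]] & [F p]]]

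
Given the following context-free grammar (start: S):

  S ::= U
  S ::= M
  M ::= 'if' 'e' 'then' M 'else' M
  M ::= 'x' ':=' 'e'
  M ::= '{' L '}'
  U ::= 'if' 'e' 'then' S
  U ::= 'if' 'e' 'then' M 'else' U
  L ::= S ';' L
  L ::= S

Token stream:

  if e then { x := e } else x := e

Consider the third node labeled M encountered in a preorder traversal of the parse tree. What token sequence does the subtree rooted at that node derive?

[S [M if e then [M { [L [S [M x := e]]] }] else [M x := e]]]

x := e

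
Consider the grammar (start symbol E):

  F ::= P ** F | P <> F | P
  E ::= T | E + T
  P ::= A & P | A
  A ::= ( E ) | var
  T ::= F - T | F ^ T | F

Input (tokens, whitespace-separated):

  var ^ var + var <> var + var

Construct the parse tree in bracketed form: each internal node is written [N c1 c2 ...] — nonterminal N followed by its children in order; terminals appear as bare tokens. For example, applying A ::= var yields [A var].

[E [E [E [T [F [P [A var]]] ^ [T [F [P [A var]]]]]] + [T [F [P [A var]] <> [F [P [A var]]]]]] + [T [F [P [A var]]]]]

E
E + T
E + T + T
T + T + T
F ^ T + T + T
P ^ T + T + T
A ^ T + T + T
var ^ T + T + T
var ^ F + T + T
var ^ P + T + T
var ^ A + T + T
var ^ var + T + T
var ^ var + F + T
var ^ var + P <> F + T
var ^ var + A <> F + T
var ^ var + var <> F + T
var ^ var + var <> P + T
var ^ var + var <> A + T
var ^ var + var <> var + T
var ^ var + var <> var + F
var ^ var + var <> var + P
var ^ var + var <> var + A
var ^ var + var <> var + var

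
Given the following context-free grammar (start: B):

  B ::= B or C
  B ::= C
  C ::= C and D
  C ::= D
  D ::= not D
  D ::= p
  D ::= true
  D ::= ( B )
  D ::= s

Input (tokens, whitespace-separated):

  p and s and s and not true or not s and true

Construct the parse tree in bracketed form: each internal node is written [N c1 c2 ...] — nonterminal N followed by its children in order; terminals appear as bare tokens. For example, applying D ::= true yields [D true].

[B [B [C [C [C [C [D p]] and [D s]] and [D s]] and [D not [D true]]]] or [C [C [D not [D s]]] and [D true]]]

B
B or C
C or C
C and D or C
C and D and D or C
C and D and D and D or C
D and D and D and D or C
p and D and D and D or C
p and s and D and D or C
p and s and s and D or C
p and s and s and not D or C
p and s and s and not true or C
p and s and s and not true or C and D
p and s and s and not true or D and D
p and s and s and not true or not D and D
p and s and s and not true or not s and D
p and s and s and not true or not s and true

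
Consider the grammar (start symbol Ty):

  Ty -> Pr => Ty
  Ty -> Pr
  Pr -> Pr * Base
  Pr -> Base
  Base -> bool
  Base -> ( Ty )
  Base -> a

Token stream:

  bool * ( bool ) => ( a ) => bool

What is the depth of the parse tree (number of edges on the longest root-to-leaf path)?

[Ty [Pr [Pr [Base bool]] * [Base ( [Ty [Pr [Base bool]]] )]] => [Ty [Pr [Base ( [Ty [Pr [Base a]]] )]] => [Ty [Pr [Base bool]]]]]

7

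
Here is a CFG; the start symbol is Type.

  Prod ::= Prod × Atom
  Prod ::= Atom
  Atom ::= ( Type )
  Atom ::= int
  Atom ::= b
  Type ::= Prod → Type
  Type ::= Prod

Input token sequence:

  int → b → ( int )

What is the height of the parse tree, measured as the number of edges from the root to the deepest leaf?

8

[Type [Prod [Atom int]] → [Type [Prod [Atom b]] → [Type [Prod [Atom ( [Type [Prod [Atom int]]] )]]]]]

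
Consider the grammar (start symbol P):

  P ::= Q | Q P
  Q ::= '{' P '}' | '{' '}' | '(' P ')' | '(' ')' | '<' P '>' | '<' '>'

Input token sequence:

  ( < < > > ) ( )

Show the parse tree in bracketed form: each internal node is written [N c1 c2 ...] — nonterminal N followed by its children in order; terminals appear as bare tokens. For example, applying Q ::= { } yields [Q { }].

P
Q P
( P ) P
( Q ) P
( < P > ) P
( < Q > ) P
( < < > > ) P
( < < > > ) Q
( < < > > ) ( )

[P [Q ( [P [Q < [P [Q < >]] >]] )] [P [Q ( )]]]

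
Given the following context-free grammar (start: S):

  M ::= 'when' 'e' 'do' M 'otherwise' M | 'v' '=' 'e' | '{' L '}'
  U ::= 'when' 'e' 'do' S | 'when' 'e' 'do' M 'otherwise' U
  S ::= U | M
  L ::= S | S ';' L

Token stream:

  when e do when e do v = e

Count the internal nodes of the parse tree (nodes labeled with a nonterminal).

6

[S [U when e do [S [U when e do [S [M v = e]]]]]]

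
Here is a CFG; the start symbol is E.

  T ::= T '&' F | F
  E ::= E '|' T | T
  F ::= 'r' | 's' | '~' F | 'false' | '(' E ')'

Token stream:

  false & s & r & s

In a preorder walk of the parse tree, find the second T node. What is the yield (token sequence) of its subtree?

false & s & r

[E [T [T [T [T [F false]] & [F s]] & [F r]] & [F s]]]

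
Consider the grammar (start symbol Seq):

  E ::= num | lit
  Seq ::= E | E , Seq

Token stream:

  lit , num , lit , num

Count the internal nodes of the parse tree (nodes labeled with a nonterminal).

[Seq [E lit] , [Seq [E num] , [Seq [E lit] , [Seq [E num]]]]]

8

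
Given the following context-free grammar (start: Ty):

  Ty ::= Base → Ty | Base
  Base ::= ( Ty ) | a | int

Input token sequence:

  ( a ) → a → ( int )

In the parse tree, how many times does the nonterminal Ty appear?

[Ty [Base ( [Ty [Base a]] )] → [Ty [Base a] → [Ty [Base ( [Ty [Base int]] )]]]]

5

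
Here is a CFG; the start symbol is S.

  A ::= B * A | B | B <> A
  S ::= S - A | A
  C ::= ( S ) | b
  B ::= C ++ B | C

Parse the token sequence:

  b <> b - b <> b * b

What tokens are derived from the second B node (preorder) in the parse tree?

b

[S [S [A [B [C b]] <> [A [B [C b]]]]] - [A [B [C b]] <> [A [B [C b]] * [A [B [C b]]]]]]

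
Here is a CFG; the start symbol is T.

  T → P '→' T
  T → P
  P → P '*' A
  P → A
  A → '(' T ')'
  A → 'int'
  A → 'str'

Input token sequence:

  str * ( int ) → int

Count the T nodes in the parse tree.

3

[T [P [P [A str]] * [A ( [T [P [A int]]] )]] → [T [P [A int]]]]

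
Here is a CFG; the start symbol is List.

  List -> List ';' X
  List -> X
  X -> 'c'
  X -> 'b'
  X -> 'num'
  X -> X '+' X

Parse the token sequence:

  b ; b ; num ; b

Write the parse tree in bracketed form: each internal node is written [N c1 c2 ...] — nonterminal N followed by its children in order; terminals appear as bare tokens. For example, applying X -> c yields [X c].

[List [List [List [List [X b]] ; [X b]] ; [X num]] ; [X b]]

List
List ; X
List ; X ; X
List ; X ; X ; X
X ; X ; X ; X
b ; X ; X ; X
b ; b ; X ; X
b ; b ; num ; X
b ; b ; num ; b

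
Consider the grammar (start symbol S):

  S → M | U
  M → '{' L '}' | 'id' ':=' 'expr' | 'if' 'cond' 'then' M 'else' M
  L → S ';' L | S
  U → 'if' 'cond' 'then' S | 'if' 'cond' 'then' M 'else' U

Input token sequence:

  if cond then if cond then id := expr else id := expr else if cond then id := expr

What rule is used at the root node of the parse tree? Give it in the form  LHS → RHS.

S → U

[S [U if cond then [M if cond then [M id := expr] else [M id := expr]] else [U if cond then [S [M id := expr]]]]]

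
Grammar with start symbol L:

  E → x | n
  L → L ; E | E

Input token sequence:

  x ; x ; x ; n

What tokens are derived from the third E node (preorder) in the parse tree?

x

[L [L [L [L [E x]] ; [E x]] ; [E x]] ; [E n]]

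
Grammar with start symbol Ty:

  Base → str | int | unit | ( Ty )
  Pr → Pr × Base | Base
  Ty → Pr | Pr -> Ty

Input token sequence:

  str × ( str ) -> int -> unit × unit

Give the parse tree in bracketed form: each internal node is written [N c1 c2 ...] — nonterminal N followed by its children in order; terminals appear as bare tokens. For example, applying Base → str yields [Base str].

Ty
Pr -> Ty
Pr × Base -> Ty
Base × Base -> Ty
str × Base -> Ty
str × ( Ty ) -> Ty
str × ( Pr ) -> Ty
str × ( Base ) -> Ty
str × ( str ) -> Ty
str × ( str ) -> Pr -> Ty
str × ( str ) -> Base -> Ty
str × ( str ) -> int -> Ty
str × ( str ) -> int -> Pr
str × ( str ) -> int -> Pr × Base
str × ( str ) -> int -> Base × Base
str × ( str ) -> int -> unit × Base
str × ( str ) -> int -> unit × unit

[Ty [Pr [Pr [Base str]] × [Base ( [Ty [Pr [Base str]]] )]] -> [Ty [Pr [Base int]] -> [Ty [Pr [Pr [Base unit]] × [Base unit]]]]]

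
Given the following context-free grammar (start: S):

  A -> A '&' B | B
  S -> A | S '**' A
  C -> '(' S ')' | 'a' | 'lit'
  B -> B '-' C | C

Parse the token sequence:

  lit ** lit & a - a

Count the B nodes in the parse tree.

4

[S [S [A [B [C lit]]]] ** [A [A [B [C lit]]] & [B [B [C a]] - [C a]]]]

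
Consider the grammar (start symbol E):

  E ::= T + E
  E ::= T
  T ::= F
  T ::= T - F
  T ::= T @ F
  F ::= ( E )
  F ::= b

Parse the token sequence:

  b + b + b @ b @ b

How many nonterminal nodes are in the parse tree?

[E [T [F b]] + [E [T [F b]] + [E [T [T [T [F b]] @ [F b]] @ [F b]]]]]

13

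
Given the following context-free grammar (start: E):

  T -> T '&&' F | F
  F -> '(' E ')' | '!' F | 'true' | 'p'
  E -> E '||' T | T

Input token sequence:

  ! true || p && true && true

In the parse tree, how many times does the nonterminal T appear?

4

[E [E [T [F ! [F true]]]] || [T [T [T [F p]] && [F true]] && [F true]]]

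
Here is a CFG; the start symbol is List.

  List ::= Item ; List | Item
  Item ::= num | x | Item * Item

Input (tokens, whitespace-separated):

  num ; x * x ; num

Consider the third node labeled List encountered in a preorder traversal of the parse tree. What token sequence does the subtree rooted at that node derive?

num

[List [Item num] ; [List [Item [Item x] * [Item x]] ; [List [Item num]]]]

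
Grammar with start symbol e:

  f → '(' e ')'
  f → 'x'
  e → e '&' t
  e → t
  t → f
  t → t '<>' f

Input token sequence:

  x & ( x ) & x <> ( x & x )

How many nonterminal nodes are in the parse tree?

20

[e [e [e [t [f x]]] & [t [f ( [e [t [f x]]] )]]] & [t [t [f x]] <> [f ( [e [e [t [f x]]] & [t [f x]]] )]]]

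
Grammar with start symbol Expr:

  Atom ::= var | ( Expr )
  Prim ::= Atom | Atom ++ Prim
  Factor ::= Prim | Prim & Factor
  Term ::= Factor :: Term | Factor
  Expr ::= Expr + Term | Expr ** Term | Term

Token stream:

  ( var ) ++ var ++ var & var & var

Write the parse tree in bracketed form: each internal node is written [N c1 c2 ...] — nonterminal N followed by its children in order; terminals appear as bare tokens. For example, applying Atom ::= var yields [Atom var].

[Expr [Term [Factor [Prim [Atom ( [Expr [Term [Factor [Prim [Atom var]]]]] )] ++ [Prim [Atom var] ++ [Prim [Atom var]]]] & [Factor [Prim [Atom var]] & [Factor [Prim [Atom var]]]]]]]

Expr
Term
Factor
Prim & Factor
Atom ++ Prim & Factor
( Expr ) ++ Prim & Factor
( Term ) ++ Prim & Factor
( Factor ) ++ Prim & Factor
( Prim ) ++ Prim & Factor
( Atom ) ++ Prim & Factor
( var ) ++ Prim & Factor
( var ) ++ Atom ++ Prim & Factor
( var ) ++ var ++ Prim & Factor
( var ) ++ var ++ Atom & Factor
( var ) ++ var ++ var & Factor
( var ) ++ var ++ var & Prim & Factor
( var ) ++ var ++ var & Atom & Factor
( var ) ++ var ++ var & var & Factor
( var ) ++ var ++ var & var & Prim
( var ) ++ var ++ var & var & Atom
( var ) ++ var ++ var & var & var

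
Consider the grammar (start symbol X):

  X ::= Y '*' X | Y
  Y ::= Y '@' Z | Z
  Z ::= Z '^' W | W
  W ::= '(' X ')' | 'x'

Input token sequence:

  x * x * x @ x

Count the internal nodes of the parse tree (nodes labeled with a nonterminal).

15

[X [Y [Z [W x]]] * [X [Y [Z [W x]]] * [X [Y [Y [Z [W x]]] @ [Z [W x]]]]]]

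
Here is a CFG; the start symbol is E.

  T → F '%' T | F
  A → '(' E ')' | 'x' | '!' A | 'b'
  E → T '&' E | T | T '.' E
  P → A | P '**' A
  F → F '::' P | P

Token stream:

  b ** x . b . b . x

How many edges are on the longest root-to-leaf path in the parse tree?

8

[E [T [F [P [P [A b]] ** [A x]]]] . [E [T [F [P [A b]]]] . [E [T [F [P [A b]]]] . [E [T [F [P [A x]]]]]]]]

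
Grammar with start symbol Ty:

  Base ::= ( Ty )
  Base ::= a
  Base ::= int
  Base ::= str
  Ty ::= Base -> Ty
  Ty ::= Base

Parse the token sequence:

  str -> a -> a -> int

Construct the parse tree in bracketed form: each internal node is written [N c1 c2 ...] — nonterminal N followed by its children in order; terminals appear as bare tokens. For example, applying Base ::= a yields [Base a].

Ty
Base -> Ty
str -> Ty
str -> Base -> Ty
str -> a -> Ty
str -> a -> Base -> Ty
str -> a -> a -> Ty
str -> a -> a -> Base
str -> a -> a -> int

[Ty [Base str] -> [Ty [Base a] -> [Ty [Base a] -> [Ty [Base int]]]]]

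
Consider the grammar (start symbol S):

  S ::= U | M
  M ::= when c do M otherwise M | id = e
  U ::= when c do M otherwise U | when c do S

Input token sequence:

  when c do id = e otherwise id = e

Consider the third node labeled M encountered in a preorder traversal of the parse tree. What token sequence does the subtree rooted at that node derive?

[S [M when c do [M id = e] otherwise [M id = e]]]

id = e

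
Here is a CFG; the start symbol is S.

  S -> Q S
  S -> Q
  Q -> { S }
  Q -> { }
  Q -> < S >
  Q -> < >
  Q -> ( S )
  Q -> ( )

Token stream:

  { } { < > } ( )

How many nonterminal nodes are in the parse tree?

8

[S [Q { }] [S [Q { [S [Q < >]] }] [S [Q ( )]]]]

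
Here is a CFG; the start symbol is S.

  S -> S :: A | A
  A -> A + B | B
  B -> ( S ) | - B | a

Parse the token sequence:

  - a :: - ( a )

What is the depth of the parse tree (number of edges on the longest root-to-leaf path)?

7

[S [S [A [B - [B a]]]] :: [A [B - [B ( [S [A [B a]]] )]]]]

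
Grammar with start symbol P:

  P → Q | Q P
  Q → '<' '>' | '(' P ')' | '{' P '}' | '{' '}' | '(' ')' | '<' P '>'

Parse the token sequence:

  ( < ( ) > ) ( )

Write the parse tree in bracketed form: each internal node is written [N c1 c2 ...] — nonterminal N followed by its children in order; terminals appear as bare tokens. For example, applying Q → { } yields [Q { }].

P
Q P
( P ) P
( Q ) P
( < P > ) P
( < Q > ) P
( < ( ) > ) P
( < ( ) > ) Q
( < ( ) > ) ( )

[P [Q ( [P [Q < [P [Q ( )]] >]] )] [P [Q ( )]]]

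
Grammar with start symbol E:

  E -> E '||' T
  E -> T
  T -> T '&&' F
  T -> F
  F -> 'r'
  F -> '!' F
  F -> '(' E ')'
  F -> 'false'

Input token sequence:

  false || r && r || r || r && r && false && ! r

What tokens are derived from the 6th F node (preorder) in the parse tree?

[E [E [E [E [T [F false]]] || [T [T [F r]] && [F r]]] || [T [F r]]] || [T [T [T [T [F r]] && [F r]] && [F false]] && [F ! [F r]]]]

r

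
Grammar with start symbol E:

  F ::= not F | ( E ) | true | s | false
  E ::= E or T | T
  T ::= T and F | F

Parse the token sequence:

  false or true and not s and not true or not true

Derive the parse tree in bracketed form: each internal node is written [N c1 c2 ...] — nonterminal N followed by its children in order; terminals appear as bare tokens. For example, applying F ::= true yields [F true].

[E [E [E [T [F false]]] or [T [T [T [F true]] and [F not [F s]]] and [F not [F true]]]] or [T [F not [F true]]]]

E
E or T
E or T or T
T or T or T
F or T or T
false or T or T
false or T and F or T
false or T and F and F or T
false or F and F and F or T
false or true and F and F or T
false or true and not F and F or T
false or true and not s and F or T
false or true and not s and not F or T
false or true and not s and not true or T
false or true and not s and not true or F
false or true and not s and not true or not F
false or true and not s and not true or not true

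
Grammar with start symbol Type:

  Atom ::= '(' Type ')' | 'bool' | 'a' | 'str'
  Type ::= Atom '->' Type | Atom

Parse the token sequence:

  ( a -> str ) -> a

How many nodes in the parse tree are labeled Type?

4

[Type [Atom ( [Type [Atom a] -> [Type [Atom str]]] )] -> [Type [Atom a]]]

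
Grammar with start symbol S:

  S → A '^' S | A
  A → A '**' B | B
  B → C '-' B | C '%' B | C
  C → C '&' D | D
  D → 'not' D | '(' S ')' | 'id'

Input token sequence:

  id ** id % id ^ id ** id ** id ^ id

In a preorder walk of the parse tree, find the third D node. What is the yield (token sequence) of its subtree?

[S [A [A [B [C [D id]]]] ** [B [C [D id]] % [B [C [D id]]]]] ^ [S [A [A [A [B [C [D id]]]] ** [B [C [D id]]]] ** [B [C [D id]]]] ^ [S [A [B [C [D id]]]]]]]

id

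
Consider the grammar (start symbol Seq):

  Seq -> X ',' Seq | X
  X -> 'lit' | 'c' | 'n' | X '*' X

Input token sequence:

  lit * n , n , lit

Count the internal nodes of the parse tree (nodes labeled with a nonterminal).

8

[Seq [X [X lit] * [X n]] , [Seq [X n] , [Seq [X lit]]]]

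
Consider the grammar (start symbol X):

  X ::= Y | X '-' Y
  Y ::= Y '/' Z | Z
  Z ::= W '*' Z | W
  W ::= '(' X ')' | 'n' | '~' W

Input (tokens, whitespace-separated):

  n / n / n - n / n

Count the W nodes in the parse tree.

5

[X [X [Y [Y [Y [Z [W n]]] / [Z [W n]]] / [Z [W n]]]] - [Y [Y [Z [W n]]] / [Z [W n]]]]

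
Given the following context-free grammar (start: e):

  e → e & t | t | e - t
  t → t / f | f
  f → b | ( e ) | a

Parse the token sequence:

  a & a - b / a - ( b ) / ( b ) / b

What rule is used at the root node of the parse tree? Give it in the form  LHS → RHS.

[e [e [e [e [t [f a]]] & [t [f a]]] - [t [t [f b]] / [f a]]] - [t [t [t [f ( [e [t [f b]]] )]] / [f ( [e [t [f b]]] )]] / [f b]]]

e → e - t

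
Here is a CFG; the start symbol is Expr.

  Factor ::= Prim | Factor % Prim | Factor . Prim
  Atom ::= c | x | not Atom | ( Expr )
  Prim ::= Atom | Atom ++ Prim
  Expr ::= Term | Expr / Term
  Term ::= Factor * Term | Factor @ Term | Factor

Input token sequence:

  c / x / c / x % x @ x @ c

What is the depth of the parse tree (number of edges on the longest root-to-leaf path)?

8

[Expr [Expr [Expr [Expr [Term [Factor [Prim [Atom c]]]]] / [Term [Factor [Prim [Atom x]]]]] / [Term [Factor [Prim [Atom c]]]]] / [Term [Factor [Factor [Prim [Atom x]]] % [Prim [Atom x]]] @ [Term [Factor [Prim [Atom x]]] @ [Term [Factor [Prim [Atom c]]]]]]]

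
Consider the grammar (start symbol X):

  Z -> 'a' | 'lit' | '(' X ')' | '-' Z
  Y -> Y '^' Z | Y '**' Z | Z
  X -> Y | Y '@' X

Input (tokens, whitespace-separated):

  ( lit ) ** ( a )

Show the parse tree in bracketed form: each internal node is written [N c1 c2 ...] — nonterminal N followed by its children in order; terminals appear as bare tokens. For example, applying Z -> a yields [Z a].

[X [Y [Y [Z ( [X [Y [Z lit]]] )]] ** [Z ( [X [Y [Z a]]] )]]]

X
Y
Y ** Z
Z ** Z
( X ) ** Z
( Y ) ** Z
( Z ) ** Z
( lit ) ** Z
( lit ) ** ( X )
( lit ) ** ( Y )
( lit ) ** ( Z )
( lit ) ** ( a )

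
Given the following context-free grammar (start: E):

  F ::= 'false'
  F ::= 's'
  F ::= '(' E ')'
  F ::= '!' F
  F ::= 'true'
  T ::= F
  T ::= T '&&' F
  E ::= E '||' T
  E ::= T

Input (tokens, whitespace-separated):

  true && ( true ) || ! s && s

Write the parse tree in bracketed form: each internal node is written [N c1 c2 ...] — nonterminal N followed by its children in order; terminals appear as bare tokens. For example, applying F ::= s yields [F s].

[E [E [T [T [F true]] && [F ( [E [T [F true]]] )]]] || [T [T [F ! [F s]]] && [F s]]]

E
E || T
T || T
T && F || T
F && F || T
true && F || T
true && ( E ) || T
true && ( T ) || T
true && ( F ) || T
true && ( true ) || T
true && ( true ) || T && F
true && ( true ) || F && F
true && ( true ) || ! F && F
true && ( true ) || ! s && F
true && ( true ) || ! s && s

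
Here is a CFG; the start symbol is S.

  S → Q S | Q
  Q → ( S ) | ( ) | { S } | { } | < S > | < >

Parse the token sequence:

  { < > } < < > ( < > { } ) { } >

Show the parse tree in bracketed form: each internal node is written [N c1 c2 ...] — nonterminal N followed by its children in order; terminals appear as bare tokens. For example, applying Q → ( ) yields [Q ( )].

[S [Q { [S [Q < >]] }] [S [Q < [S [Q < >] [S [Q ( [S [Q < >] [S [Q { }]]] )] [S [Q { }]]]] >]]]

S
Q S
{ S } S
{ Q } S
{ < > } S
{ < > } Q
{ < > } < S >
{ < > } < Q S >
{ < > } < < > S >
{ < > } < < > Q S >
{ < > } < < > ( S ) S >
{ < > } < < > ( Q S ) S >
{ < > } < < > ( < > S ) S >
{ < > } < < > ( < > Q ) S >
{ < > } < < > ( < > { } ) S >
{ < > } < < > ( < > { } ) Q >
{ < > } < < > ( < > { } ) { } >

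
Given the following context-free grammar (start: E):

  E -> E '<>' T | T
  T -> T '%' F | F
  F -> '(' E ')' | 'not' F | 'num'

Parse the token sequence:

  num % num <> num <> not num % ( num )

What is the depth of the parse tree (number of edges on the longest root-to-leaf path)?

[E [E [E [T [T [F num]] % [F num]]] <> [T [F num]]] <> [T [T [F not [F num]]] % [F ( [E [T [F num]]] )]]]

6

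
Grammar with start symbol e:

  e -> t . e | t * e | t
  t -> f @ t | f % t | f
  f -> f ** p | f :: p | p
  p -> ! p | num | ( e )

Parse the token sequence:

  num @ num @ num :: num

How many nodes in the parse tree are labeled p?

4

[e [t [f [p num]] @ [t [f [p num]] @ [t [f [f [p num]] :: [p num]]]]]]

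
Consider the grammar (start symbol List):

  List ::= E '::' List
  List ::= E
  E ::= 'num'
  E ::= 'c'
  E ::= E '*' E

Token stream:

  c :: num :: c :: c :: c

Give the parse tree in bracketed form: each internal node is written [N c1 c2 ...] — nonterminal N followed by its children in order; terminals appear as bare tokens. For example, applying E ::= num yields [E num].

List
E :: List
c :: List
c :: E :: List
c :: num :: List
c :: num :: E :: List
c :: num :: c :: List
c :: num :: c :: E :: List
c :: num :: c :: c :: List
c :: num :: c :: c :: E
c :: num :: c :: c :: c

[List [E c] :: [List [E num] :: [List [E c] :: [List [E c] :: [List [E c]]]]]]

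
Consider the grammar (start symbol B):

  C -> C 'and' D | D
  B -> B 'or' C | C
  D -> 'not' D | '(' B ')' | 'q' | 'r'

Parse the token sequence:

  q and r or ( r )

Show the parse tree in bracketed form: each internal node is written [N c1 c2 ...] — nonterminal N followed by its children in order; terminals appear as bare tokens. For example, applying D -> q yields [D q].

B
B or C
C or C
C and D or C
D and D or C
q and D or C
q and r or C
q and r or D
q and r or ( B )
q and r or ( C )
q and r or ( D )
q and r or ( r )

[B [B [C [C [D q]] and [D r]]] or [C [D ( [B [C [D r]]] )]]]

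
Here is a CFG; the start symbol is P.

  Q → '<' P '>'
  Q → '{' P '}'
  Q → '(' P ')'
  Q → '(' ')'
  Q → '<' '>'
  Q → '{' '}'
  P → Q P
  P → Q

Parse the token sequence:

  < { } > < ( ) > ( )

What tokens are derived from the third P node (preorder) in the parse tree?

< ( ) > ( )

[P [Q < [P [Q { }]] >] [P [Q < [P [Q ( )]] >] [P [Q ( )]]]]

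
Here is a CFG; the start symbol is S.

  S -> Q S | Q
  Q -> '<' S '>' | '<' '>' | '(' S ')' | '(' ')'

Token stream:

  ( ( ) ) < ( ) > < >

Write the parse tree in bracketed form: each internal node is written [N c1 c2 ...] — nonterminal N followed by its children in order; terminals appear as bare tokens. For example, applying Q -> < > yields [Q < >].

S
Q S
( S ) S
( Q ) S
( ( ) ) S
( ( ) ) Q S
( ( ) ) < S > S
( ( ) ) < Q > S
( ( ) ) < ( ) > S
( ( ) ) < ( ) > Q
( ( ) ) < ( ) > < >

[S [Q ( [S [Q ( )]] )] [S [Q < [S [Q ( )]] >] [S [Q < >]]]]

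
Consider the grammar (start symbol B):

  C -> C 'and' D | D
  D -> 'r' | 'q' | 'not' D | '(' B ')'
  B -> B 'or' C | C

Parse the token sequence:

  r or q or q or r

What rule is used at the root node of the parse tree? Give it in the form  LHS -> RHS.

[B [B [B [B [C [D r]]] or [C [D q]]] or [C [D q]]] or [C [D r]]]

B -> B 'or' C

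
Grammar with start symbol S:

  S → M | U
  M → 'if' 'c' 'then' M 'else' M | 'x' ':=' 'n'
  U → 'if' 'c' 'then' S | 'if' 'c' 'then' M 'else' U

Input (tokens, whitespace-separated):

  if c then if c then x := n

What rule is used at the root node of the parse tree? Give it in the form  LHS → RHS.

S → U

[S [U if c then [S [U if c then [S [M x := n]]]]]]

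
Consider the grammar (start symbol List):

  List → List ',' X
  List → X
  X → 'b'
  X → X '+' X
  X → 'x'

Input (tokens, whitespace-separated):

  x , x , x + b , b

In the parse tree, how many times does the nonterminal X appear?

[List [List [List [List [X x]] , [X x]] , [X [X x] + [X b]]] , [X b]]

6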